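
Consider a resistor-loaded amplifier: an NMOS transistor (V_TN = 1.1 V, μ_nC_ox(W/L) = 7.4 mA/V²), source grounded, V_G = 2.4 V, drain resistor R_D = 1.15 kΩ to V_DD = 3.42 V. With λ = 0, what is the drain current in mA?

I_D = 2.70 mA

V_GS = V_G = 2.4 V, so V_ov = 2.4 − 1.1 = 1.3 V.
Assume saturation: I_D = ½ k_n V_ov² = 0.5 × 7.4 × 1.3² = 6.25 mA, giving V_DS = V_DD − I_D R_D = 3.42 − 6.25 × 1.15 = -3.77 V.
But -3.77 V < V_ov = 1.3 V, so the device is actually in triode.
In triode I_D = k_n[V_ov V_DS − ½ V_DS²] and I_D = (V_DD − V_DS)/R_D. Equating: 4.25 V_DS² − 12.06 V_DS + 3.42 = 0, giving V_DS = 0.32 V (the root below V_ov).
I_D = (3.42 − 0.32) / 1.15 = 2.7 mA.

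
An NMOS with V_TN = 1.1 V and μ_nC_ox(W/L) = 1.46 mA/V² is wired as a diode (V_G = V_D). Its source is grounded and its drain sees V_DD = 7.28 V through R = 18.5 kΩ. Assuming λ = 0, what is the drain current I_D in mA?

With gate tied to drain, V_GS = V_DS ≥ V_GS − V_TN, so the device is in saturation.
KCL at the drain: ½ k_n (V_GS − V_TN)² = (V_DD − V_GS)/R.
Let x = V_GS − 1.1. Then 13.5 x² + x − 6.18 = 0, giving x = 0.64 V (positive root), so V_GS = 1.74 V.
I_D = (V_DD − V_GS)/R = (7.28 − 1.74) / 18.5 = 0.299 mA.

I_D = 0.299 mA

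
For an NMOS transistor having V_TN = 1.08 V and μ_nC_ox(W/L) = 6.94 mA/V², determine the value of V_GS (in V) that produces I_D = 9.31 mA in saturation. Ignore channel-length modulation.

V_GS = 2.72 V

In saturation I_D = ½ k_n (V_GS − V_TN)², so V_GS − V_TN = √(2 I_D / k_n) = √(2 × 9.31 / 6.94) = 1.64 V.
V_GS = 1.08 + 1.64 = 2.72 V.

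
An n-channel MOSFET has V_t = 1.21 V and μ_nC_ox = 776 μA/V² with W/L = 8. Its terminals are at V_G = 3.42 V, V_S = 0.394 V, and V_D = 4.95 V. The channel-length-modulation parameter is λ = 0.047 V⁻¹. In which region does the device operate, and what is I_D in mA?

V_GS = V_G − V_S = 3.42 − 0.394 = 3.03 V; V_DS = V_D − V_S = 4.95 − 0.394 = 4.56 V.
k_n = μ_nC_ox · (W/L) = 6.208 mA/V².
V_ov = V_GS − V_t = 3.03 − 1.21 = 1.82 V.
Since V_DS = 4.56 V ≥ V_ov = 1.82 V, the device is in saturation.
I_D = ½ k_n V_ov² (1 + λ V_DS) = 0.5 × 6.208 × 1.82² × (1 + 0.047 × 4.56) = 12.4 mA.

Saturation; I_D = 12.4 mA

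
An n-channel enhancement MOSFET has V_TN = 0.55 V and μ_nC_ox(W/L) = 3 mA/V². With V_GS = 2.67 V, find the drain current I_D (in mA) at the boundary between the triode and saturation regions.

At the boundary V_DS = V_ov = V_GS − V_TN = 2.67 − 0.55 = 2.12 V.
I_D = ½ k_n V_ov² = 0.5 × 3 × 2.12² = 6.74 mA.

I_D = 6.74 mA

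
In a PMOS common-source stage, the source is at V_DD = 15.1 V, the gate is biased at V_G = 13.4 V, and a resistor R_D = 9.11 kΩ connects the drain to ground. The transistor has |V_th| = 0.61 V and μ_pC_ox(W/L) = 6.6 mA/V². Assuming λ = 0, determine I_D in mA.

I_D = 1.63 mA

V_SG = V_DD − V_G = 15.1 − 13.4 = 1.7 V, so V_ov = 1.7 − 0.61 = 1.09 V.
Assume saturation: I_D = ½ k_p V_ov² = 0.5 × 6.6 × 1.09² = 3.92 mA, giving V_SD = V_DD − I_D R_D = 15.1 − 3.92 × 9.11 = -20.6 V.
But -20.6 V < V_ov = 1.09 V, so the device is actually in triode.
In triode I_D = k_p[V_ov V_SD − ½ V_SD²] and I_D = (V_DD − V_SD)/R_D. Equating: 30.1 V_SD² − 66.54 V_SD + 15.1 = 0, giving V_SD = 0.257 V (the root below V_ov).
I_D = (15.1 − 0.257) / 9.11 = 1.63 mA.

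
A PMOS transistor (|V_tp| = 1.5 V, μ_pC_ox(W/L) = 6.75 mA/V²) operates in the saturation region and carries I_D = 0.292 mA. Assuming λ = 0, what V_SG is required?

In saturation I_D = ½ k_p (V_SG − |V_tp|)², so V_SG − |V_tp| = √(2 I_D / k_p) = √(2 × 0.292 / 6.75) = 0.294 V.
V_SG = 1.5 + 0.294 = 1.79 V.

V_SG = 1.79 V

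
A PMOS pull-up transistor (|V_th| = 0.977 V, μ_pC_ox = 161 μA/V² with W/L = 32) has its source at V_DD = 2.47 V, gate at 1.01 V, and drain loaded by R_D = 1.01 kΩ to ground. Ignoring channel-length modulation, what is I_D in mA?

V_SG = V_DD − V_G = 2.47 − 1.01 = 1.46 V, so V_ov = 1.46 − 0.977 = 0.483 V.
k_p = μ_pC_ox · (W/L) = 5.152 mA/V².
Assume saturation: I_D = ½ k_p V_ov² = 0.5 × 5.152 × 0.483² = 0.601 mA, giving V_SD = V_DD − I_D R_D = 2.47 − 0.601 × 1.01 = 1.86 V.
V_SD = 1.86 V ≥ V_ov = 0.483 V, confirming saturation.

I_D = 0.601 mA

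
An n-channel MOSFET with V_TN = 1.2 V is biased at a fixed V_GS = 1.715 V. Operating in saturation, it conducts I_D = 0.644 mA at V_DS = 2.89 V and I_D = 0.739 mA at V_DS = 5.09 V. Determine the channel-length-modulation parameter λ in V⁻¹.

λ = 0.0832 V⁻¹

With V_GS fixed, I_D ∝ (1 + λ V_DS) in saturation, so I_D2/I_D1 = (1 + λ V_DS2)/(1 + λ V_DS1).
0.739/0.644 = 1.148 = (1 + 5.09 λ)/(1 + 2.89 λ).
Solving: λ (I_D1 V_DS2 − I_D2 V_DS1) = I_D2 − I_D1, so λ = (0.739 − 0.644) / (0.644 × 5.09 − 0.739 × 2.89) = 0.095 / 1.14 = 0.0832 V⁻¹.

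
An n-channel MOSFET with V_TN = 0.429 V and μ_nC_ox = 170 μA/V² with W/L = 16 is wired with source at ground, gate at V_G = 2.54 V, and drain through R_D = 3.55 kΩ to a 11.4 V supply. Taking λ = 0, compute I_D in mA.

I_D = 3.04 mA

V_GS = V_G = 2.54 V, so V_ov = 2.54 − 0.429 = 2.11 V.
k_n = μ_nC_ox · (W/L) = 2.72 mA/V².
Assume saturation: I_D = ½ k_n V_ov² = 0.5 × 2.72 × 2.11² = 6.06 mA, giving V_DS = V_DD − I_D R_D = 11.4 − 6.06 × 3.55 = -10.1 V.
But -10.1 V < V_ov = 2.11 V, so the device is actually in triode.
In triode I_D = k_n[V_ov V_DS − ½ V_DS²] and I_D = (V_DD − V_DS)/R_D. Equating: 4.83 V_DS² − 21.38 V_DS + 11.4 = 0, giving V_DS = 0.62 V (the root below V_ov).
I_D = (11.4 − 0.62) / 3.55 = 3.04 mA.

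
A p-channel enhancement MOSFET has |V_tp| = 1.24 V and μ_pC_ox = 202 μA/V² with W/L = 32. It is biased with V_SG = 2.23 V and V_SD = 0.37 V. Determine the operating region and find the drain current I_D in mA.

Triode; I_D = 1.93 mA

k_p = μ_pC_ox · (W/L) = 6.464 mA/V².
V_ov = V_SG − |V_tp| = 2.23 − 1.24 = 0.99 V.
Since V_SD = 0.37 V < V_ov = 0.99 V, the device is in the triode region.
I_D = k_p [V_ov · V_SD − ½ V_SD²] = 6.464 × [0.99 × 0.37 − 0.5 × 0.37²] = 1.93 mA.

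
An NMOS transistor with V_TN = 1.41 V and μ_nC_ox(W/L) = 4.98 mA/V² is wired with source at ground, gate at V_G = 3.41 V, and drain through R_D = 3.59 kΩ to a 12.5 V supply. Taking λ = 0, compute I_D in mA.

V_GS = V_G = 3.41 V, so V_ov = 3.41 − 1.41 = 2 V.
Assume saturation: I_D = ½ k_n V_ov² = 0.5 × 4.98 × 2² = 9.96 mA, giving V_DS = V_DD − I_D R_D = 12.5 − 9.96 × 3.59 = -23.3 V.
But -23.3 V < V_ov = 2 V, so the device is actually in triode.
In triode I_D = k_n[V_ov V_DS − ½ V_DS²] and I_D = (V_DD − V_DS)/R_D. Equating: 8.94 V_DS² − 36.76 V_DS + 12.5 = 0, giving V_DS = 0.374 V (the root below V_ov).
I_D = (12.5 − 0.374) / 3.59 = 3.38 mA.

I_D = 3.38 mA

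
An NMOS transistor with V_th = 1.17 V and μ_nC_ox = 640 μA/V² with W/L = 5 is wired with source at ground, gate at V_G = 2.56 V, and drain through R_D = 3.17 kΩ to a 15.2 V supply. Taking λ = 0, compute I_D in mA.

V_GS = V_G = 2.56 V, so V_ov = 2.56 − 1.17 = 1.39 V.
k_n = μ_nC_ox · (W/L) = 3.2 mA/V².
Assume saturation: I_D = ½ k_n V_ov² = 0.5 × 3.2 × 1.39² = 3.09 mA, giving V_DS = V_DD − I_D R_D = 15.2 − 3.09 × 3.17 = 5.4 V.
V_DS = 5.4 V ≥ V_ov = 1.39 V, confirming saturation.

I_D = 3.09 mA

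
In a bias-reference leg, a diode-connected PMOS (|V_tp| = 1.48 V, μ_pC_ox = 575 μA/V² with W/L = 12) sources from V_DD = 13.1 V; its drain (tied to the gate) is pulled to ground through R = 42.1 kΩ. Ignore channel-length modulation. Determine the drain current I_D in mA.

With gate tied to drain, V_SG = V_SD ≥ V_SG − |V_tp|, so the device is in saturation.
k_p = μ_pC_ox · (W/L) = 6.9 mA/V².
KCL at the drain: ½ k_p (V_SG − |V_tp|)² = (V_DD − V_SG)/R.
Let x = V_SG − 1.48. Then 145 x² + x − 11.62 = 0, giving x = 0.279 V (positive root), so V_SG = 1.76 V.
I_D = (V_DD − V_SG)/R = (13.1 − 1.76) / 42.1 = 0.269 mA.

I_D = 0.269 mA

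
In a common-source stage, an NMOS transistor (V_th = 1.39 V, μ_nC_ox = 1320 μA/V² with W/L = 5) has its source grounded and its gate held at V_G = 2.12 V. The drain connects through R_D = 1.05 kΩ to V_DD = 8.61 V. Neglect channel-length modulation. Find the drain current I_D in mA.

V_GS = V_G = 2.12 V, so V_ov = 2.12 − 1.39 = 0.73 V.
k_n = μ_nC_ox · (W/L) = 6.6 mA/V².
Assume saturation: I_D = ½ k_n V_ov² = 0.5 × 6.6 × 0.73² = 1.76 mA, giving V_DS = V_DD − I_D R_D = 8.61 − 1.76 × 1.05 = 6.76 V.
V_DS = 6.76 V ≥ V_ov = 0.73 V, confirming saturation.

I_D = 1.76 mA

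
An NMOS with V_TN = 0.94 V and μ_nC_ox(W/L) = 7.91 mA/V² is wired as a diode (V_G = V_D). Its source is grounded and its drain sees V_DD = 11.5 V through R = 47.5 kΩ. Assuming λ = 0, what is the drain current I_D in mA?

I_D = 0.217 mA

With gate tied to drain, V_GS = V_DS ≥ V_GS − V_TN, so the device is in saturation.
KCL at the drain: ½ k_n (V_GS − V_TN)² = (V_DD − V_GS)/R.
Let x = V_GS − 0.94. Then 188 x² + x − 10.56 = 0, giving x = 0.234 V (positive root), so V_GS = 1.17 V.
I_D = (V_DD − V_GS)/R = (11.5 − 1.17) / 47.5 = 0.217 mA.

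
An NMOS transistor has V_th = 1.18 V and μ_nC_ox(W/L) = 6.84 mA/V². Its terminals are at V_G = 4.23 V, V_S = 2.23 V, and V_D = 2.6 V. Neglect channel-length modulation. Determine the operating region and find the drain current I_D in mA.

Triode; I_D = 1.61 mA

V_GS = V_G − V_S = 4.23 − 2.23 = 2 V; V_DS = V_D − V_S = 2.6 − 2.23 = 0.37 V.
V_ov = V_GS − V_th = 2 − 1.18 = 0.82 V.
Since V_DS = 0.37 V < V_ov = 0.82 V, the device is in the triode region.
I_D = k_n [V_ov · V_DS − ½ V_DS²] = 6.84 × [0.82 × 0.37 − 0.5 × 0.37²] = 1.61 mA.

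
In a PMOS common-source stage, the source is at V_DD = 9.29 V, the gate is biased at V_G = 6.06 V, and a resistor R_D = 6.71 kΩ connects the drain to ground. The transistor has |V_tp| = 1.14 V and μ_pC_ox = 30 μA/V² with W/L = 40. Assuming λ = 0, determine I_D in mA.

I_D = 1.29 mA

V_SG = V_DD − V_G = 9.29 − 6.06 = 3.23 V, so V_ov = 3.23 − 1.14 = 2.09 V.
k_p = μ_pC_ox · (W/L) = 1.2 mA/V².
Assume saturation: I_D = ½ k_p V_ov² = 0.5 × 1.2 × 2.09² = 2.62 mA, giving V_SD = V_DD − I_D R_D = 9.29 − 2.62 × 6.71 = -8.3 V.
But -8.3 V < V_ov = 2.09 V, so the device is actually in triode.
In triode I_D = k_p[V_ov V_SD − ½ V_SD²] and I_D = (V_DD − V_SD)/R_D. Equating: 4.03 V_SD² − 17.83 V_SD + 9.29 = 0, giving V_SD = 0.603 V (the root below V_ov).
I_D = (9.29 − 0.603) / 6.71 = 1.29 mA.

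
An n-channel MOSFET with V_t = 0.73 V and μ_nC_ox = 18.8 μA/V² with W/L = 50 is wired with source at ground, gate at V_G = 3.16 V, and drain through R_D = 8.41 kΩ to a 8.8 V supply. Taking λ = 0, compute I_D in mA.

I_D = 0.989 mA

V_GS = V_G = 3.16 V, so V_ov = 3.16 − 0.73 = 2.43 V.
k_n = μ_nC_ox · (W/L) = 0.94 mA/V².
Assume saturation: I_D = ½ k_n V_ov² = 0.5 × 0.94 × 2.43² = 2.78 mA, giving V_DS = V_DD − I_D R_D = 8.8 − 2.78 × 8.41 = -14.5 V.
But -14.5 V < V_ov = 2.43 V, so the device is actually in triode.
In triode I_D = k_n[V_ov V_DS − ½ V_DS²] and I_D = (V_DD − V_DS)/R_D. Equating: 3.95 V_DS² − 20.21 V_DS + 8.8 = 0, giving V_DS = 0.481 V (the root below V_ov).
I_D = (8.8 − 0.481) / 8.41 = 0.989 mA.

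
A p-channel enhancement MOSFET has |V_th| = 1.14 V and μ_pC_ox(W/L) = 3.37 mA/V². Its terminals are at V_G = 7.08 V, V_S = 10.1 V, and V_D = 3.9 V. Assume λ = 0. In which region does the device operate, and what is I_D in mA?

Saturation; I_D = 5.96 mA

V_SG = V_S − V_G = 10.1 − 7.08 = 3.02 V; V_SD = V_S − V_D = 10.1 − 3.9 = 6.2 V.
V_ov = V_SG − |V_th| = 3.02 − 1.14 = 1.88 V.
Since V_SD = 6.2 V ≥ V_ov = 1.88 V, the device is in saturation.
I_D = ½ k_p V_ov² = 0.5 × 3.37 × 1.88² = 5.96 mA.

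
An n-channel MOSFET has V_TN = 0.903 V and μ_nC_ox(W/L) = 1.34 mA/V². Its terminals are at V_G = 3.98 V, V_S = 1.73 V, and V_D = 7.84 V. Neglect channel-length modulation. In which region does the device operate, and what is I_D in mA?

Saturation; I_D = 1.22 mA

V_GS = V_G − V_S = 3.98 − 1.73 = 2.25 V; V_DS = V_D − V_S = 7.84 − 1.73 = 6.11 V.
V_ov = V_GS − V_TN = 2.25 − 0.903 = 1.35 V.
Since V_DS = 6.11 V ≥ V_ov = 1.35 V, the device is in saturation.
I_D = ½ k_n V_ov² = 0.5 × 1.34 × 1.35² = 1.22 mA.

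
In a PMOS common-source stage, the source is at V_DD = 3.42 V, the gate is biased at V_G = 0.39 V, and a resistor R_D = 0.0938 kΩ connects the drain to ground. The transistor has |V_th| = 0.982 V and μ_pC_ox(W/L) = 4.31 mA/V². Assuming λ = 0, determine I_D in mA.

V_SG = V_DD − V_G = 3.42 − 0.39 = 3.03 V, so V_ov = 3.03 − 0.982 = 2.05 V.
Assume saturation: I_D = ½ k_p V_ov² = 0.5 × 4.31 × 2.05² = 9.04 mA, giving V_SD = V_DD − I_D R_D = 3.42 − 9.04 × 0.0938 = 2.57 V.
V_SD = 2.57 V ≥ V_ov = 2.05 V, confirming saturation.

I_D = 9.04 mA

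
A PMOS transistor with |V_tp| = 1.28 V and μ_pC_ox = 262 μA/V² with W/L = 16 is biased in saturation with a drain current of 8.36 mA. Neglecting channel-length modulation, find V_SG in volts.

V_SG = 3.28 V

k_p = μ_pC_ox · (W/L) = 4.192 mA/V².
In saturation I_D = ½ k_p (V_SG − |V_tp|)², so V_SG − |V_tp| = √(2 I_D / k_p) = √(2 × 8.36 / 4.192) = 2 V.
V_SG = 1.28 + 2 = 3.28 V.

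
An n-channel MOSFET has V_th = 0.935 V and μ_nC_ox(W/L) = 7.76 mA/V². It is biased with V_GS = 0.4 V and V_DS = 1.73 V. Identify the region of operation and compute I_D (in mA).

V_GS = 0.4 V < V_th = 0.935 V, so the transistor is in cutoff.

Cutoff; I_D = 0 mA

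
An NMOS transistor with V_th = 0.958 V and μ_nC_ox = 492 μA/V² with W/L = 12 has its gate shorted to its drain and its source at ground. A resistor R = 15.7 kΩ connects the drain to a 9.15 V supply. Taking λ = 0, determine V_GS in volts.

With gate tied to drain, V_GS = V_DS ≥ V_GS − V_th, so the device is in saturation.
k_n = μ_nC_ox · (W/L) = 5.904 mA/V².
KCL at the drain: ½ k_n (V_GS − V_th)² = (V_DD − V_GS)/R.
Let x = V_GS − 0.958. Then 46.3 x² + x − 8.192 = 0, giving x = 0.41 V (positive root), so V_GS = 1.37 V.
I_D = (V_DD − V_GS)/R = (9.15 − 1.37) / 15.7 = 0.496 mA.

V_GS = 1.37 V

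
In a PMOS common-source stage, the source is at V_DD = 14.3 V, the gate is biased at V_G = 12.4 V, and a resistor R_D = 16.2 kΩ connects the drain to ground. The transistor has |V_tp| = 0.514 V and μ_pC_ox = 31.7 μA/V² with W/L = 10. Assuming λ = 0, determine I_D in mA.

I_D = 0.304 mA

V_SG = V_DD − V_G = 14.3 − 12.4 = 1.9 V, so V_ov = 1.9 − 0.514 = 1.39 V.
k_p = μ_pC_ox · (W/L) = 0.317 mA/V².
Assume saturation: I_D = ½ k_p V_ov² = 0.5 × 0.317 × 1.39² = 0.304 mA, giving V_SD = V_DD − I_D R_D = 14.3 − 0.304 × 16.2 = 9.37 V.
V_SD = 9.37 V ≥ V_ov = 1.39 V, confirming saturation.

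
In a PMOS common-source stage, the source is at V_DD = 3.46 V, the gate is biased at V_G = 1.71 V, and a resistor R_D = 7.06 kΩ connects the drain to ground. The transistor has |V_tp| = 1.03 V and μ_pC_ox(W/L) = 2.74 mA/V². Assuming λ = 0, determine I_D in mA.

V_SG = V_DD − V_G = 3.46 − 1.71 = 1.75 V, so V_ov = 1.75 − 1.03 = 0.72 V.
Assume saturation: I_D = ½ k_p V_ov² = 0.5 × 2.74 × 0.72² = 0.71 mA, giving V_SD = V_DD − I_D R_D = 3.46 − 0.71 × 7.06 = -1.55 V.
But -1.55 V < V_ov = 0.72 V, so the device is actually in triode.
In triode I_D = k_p[V_ov V_SD − ½ V_SD²] and I_D = (V_DD − V_SD)/R_D. Equating: 9.67 V_SD² − 14.93 V_SD + 3.46 = 0, giving V_SD = 0.284 V (the root below V_ov).
I_D = (3.46 − 0.284) / 7.06 = 0.45 mA.

I_D = 0.450 mA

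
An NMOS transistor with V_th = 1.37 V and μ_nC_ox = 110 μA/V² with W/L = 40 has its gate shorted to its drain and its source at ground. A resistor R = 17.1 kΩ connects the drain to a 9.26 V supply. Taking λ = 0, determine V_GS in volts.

With gate tied to drain, V_GS = V_DS ≥ V_GS − V_th, so the device is in saturation.
k_n = μ_nC_ox · (W/L) = 4.4 mA/V².
KCL at the drain: ½ k_n (V_GS − V_th)² = (V_DD − V_GS)/R.
Let x = V_GS − 1.37. Then 37.6 x² + x − 7.89 = 0, giving x = 0.445 V (positive root), so V_GS = 1.81 V.
I_D = (V_DD − V_GS)/R = (9.26 − 1.81) / 17.1 = 0.435 mA.

V_GS = 1.81 V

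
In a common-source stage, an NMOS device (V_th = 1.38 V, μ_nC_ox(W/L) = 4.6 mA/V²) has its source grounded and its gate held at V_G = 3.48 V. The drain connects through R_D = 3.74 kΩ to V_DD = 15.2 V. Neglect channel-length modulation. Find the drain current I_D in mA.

V_GS = V_G = 3.48 V, so V_ov = 3.48 − 1.38 = 2.1 V.
Assume saturation: I_D = ½ k_n V_ov² = 0.5 × 4.6 × 2.1² = 10.1 mA, giving V_DS = V_DD − I_D R_D = 15.2 − 10.1 × 3.74 = -22.7 V.
But -22.7 V < V_ov = 2.1 V, so the device is actually in triode.
In triode I_D = k_n[V_ov V_DS − ½ V_DS²] and I_D = (V_DD − V_DS)/R_D. Equating: 8.6 V_DS² − 37.13 V_DS + 15.2 = 0, giving V_DS = 0.458 V (the root below V_ov).
I_D = (15.2 − 0.458) / 3.74 = 3.94 mA.

I_D = 3.94 mA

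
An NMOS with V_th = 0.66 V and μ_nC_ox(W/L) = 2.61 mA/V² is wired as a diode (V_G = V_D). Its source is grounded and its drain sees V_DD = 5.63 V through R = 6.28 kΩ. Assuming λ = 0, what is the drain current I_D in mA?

I_D = 0.677 mA

With gate tied to drain, V_GS = V_DS ≥ V_GS − V_th, so the device is in saturation.
KCL at the drain: ½ k_n (V_GS − V_th)² = (V_DD − V_GS)/R.
Let x = V_GS − 0.66. Then 8.2 x² + x − 4.97 = 0, giving x = 0.72 V (positive root), so V_GS = 1.38 V.
I_D = (V_DD − V_GS)/R = (5.63 − 1.38) / 6.28 = 0.677 mA.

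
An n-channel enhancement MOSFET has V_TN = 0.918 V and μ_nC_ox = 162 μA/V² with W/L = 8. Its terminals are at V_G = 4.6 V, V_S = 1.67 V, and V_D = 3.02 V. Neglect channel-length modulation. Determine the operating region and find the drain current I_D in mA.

V_GS = V_G − V_S = 4.6 − 1.67 = 2.93 V; V_DS = V_D − V_S = 3.02 − 1.67 = 1.35 V.
k_n = μ_nC_ox · (W/L) = 1.296 mA/V².
V_ov = V_GS − V_TN = 2.93 − 0.918 = 2.01 V.
Since V_DS = 1.35 V < V_ov = 2.01 V, the device is in the triode region.
I_D = k_n [V_ov · V_DS − ½ V_DS²] = 1.296 × [2.01 × 1.35 − 0.5 × 1.35²] = 2.34 mA.

Triode; I_D = 2.34 mA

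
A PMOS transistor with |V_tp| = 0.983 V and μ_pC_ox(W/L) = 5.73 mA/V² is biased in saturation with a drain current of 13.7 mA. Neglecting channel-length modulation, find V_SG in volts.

V_SG = 3.17 V

In saturation I_D = ½ k_p (V_SG − |V_tp|)², so V_SG − |V_tp| = √(2 I_D / k_p) = √(2 × 13.7 / 5.73) = 2.19 V.
V_SG = 0.983 + 2.19 = 3.17 V.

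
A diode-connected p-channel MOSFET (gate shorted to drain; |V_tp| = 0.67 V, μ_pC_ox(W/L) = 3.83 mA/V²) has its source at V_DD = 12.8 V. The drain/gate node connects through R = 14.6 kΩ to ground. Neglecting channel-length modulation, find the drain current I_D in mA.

With gate tied to drain, V_SG = V_SD ≥ V_SG − |V_tp|, so the device is in saturation.
KCL at the drain: ½ k_p (V_SG − |V_tp|)² = (V_DD − V_SG)/R.
Let x = V_SG − 0.67. Then 28 x² + x − 12.13 = 0, giving x = 0.641 V (positive root), so V_SG = 1.31 V.
I_D = (V_DD − V_SG)/R = (12.8 − 1.31) / 14.6 = 0.787 mA.

I_D = 0.787 mA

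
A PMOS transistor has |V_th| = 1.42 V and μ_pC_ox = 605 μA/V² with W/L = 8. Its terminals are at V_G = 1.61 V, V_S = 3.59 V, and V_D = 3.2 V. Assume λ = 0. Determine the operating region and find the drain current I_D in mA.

Triode; I_D = 0.689 mA

V_SG = V_S − V_G = 3.59 − 1.61 = 1.98 V; V_SD = V_S − V_D = 3.59 − 3.2 = 0.39 V.
k_p = μ_pC_ox · (W/L) = 4.84 mA/V².
V_ov = V_SG − |V_th| = 1.98 − 1.42 = 0.56 V.
Since V_SD = 0.39 V < V_ov = 0.56 V, the device is in the triode region.
I_D = k_p [V_ov · V_SD − ½ V_SD²] = 4.84 × [0.56 × 0.39 − 0.5 × 0.39²] = 0.689 mA.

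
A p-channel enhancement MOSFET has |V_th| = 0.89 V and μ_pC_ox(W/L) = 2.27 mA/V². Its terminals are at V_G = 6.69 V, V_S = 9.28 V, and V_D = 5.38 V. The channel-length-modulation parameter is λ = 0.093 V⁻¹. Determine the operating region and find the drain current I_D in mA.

Saturation; I_D = 4.47 mA

V_SG = V_S − V_G = 9.28 − 6.69 = 2.59 V; V_SD = V_S − V_D = 9.28 − 5.38 = 3.9 V.
V_ov = V_SG − |V_th| = 2.59 − 0.89 = 1.7 V.
Since V_SD = 3.9 V ≥ V_ov = 1.7 V, the device is in saturation.
I_D = ½ k_p V_ov² (1 + λ V_SD) = 0.5 × 2.27 × 1.7² × (1 + 0.093 × 3.9) = 4.47 mA.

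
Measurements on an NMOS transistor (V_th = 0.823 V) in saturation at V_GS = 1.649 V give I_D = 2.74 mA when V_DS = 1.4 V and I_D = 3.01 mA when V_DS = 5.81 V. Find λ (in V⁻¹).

λ = 0.0231 V⁻¹

With V_GS fixed, I_D ∝ (1 + λ V_DS) in saturation, so I_D2/I_D1 = (1 + λ V_DS2)/(1 + λ V_DS1).
3.01/2.74 = 1.099 = (1 + 5.81 λ)/(1 + 1.4 λ).
Solving: λ (I_D1 V_DS2 − I_D2 V_DS1) = I_D2 − I_D1, so λ = (3.01 − 2.74) / (2.74 × 5.81 − 3.01 × 1.4) = 0.27 / 11.7 = 0.0231 V⁻¹.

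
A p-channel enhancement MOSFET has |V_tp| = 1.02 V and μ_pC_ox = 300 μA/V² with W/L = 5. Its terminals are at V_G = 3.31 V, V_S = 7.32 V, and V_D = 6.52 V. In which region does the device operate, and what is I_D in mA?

V_SG = V_S − V_G = 7.32 − 3.31 = 4.01 V; V_SD = V_S − V_D = 7.32 − 6.52 = 0.8 V.
k_p = μ_pC_ox · (W/L) = 1.5 mA/V².
V_ov = V_SG − |V_tp| = 4.01 − 1.02 = 2.99 V.
Since V_SD = 0.8 V < V_ov = 2.99 V, the device is in the triode region.
I_D = k_p [V_ov · V_SD − ½ V_SD²] = 1.5 × [2.99 × 0.8 − 0.5 × 0.8²] = 3.11 mA.

Triode; I_D = 3.11 mA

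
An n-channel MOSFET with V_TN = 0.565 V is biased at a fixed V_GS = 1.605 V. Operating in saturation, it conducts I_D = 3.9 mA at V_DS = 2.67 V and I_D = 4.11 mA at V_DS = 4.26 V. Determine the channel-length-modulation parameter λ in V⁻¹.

With V_GS fixed, I_D ∝ (1 + λ V_DS) in saturation, so I_D2/I_D1 = (1 + λ V_DS2)/(1 + λ V_DS1).
4.11/3.9 = 1.054 = (1 + 4.26 λ)/(1 + 2.67 λ).
Solving: λ (I_D1 V_DS2 − I_D2 V_DS1) = I_D2 − I_D1, so λ = (4.11 − 3.9) / (3.9 × 4.26 − 4.11 × 2.67) = 0.21 / 5.64 = 0.0372 V⁻¹.

λ = 0.0372 V⁻¹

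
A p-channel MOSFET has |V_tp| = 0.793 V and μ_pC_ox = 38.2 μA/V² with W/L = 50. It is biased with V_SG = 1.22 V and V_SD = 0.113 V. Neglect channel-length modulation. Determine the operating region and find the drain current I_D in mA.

Triode; I_D = 0.0800 mA

k_p = μ_pC_ox · (W/L) = 1.91 mA/V².
V_ov = V_SG − |V_tp| = 1.22 − 0.793 = 0.427 V.
Since V_SD = 0.113 V < V_ov = 0.427 V, the device is in the triode region.
I_D = k_p [V_ov · V_SD − ½ V_SD²] = 1.91 × [0.427 × 0.113 − 0.5 × 0.113²] = 0.08 mA.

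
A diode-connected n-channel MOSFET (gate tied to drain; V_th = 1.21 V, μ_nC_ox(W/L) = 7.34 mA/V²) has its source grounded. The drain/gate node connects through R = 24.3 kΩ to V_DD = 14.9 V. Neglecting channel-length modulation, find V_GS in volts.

V_GS = 1.60 V

With gate tied to drain, V_GS = V_DS ≥ V_GS − V_th, so the device is in saturation.
KCL at the drain: ½ k_n (V_GS − V_th)² = (V_DD − V_GS)/R.
Let x = V_GS − 1.21. Then 89.2 x² + x − 13.69 = 0, giving x = 0.386 V (positive root), so V_GS = 1.6 V.
I_D = (V_DD − V_GS)/R = (14.9 − 1.6) / 24.3 = 0.547 mA.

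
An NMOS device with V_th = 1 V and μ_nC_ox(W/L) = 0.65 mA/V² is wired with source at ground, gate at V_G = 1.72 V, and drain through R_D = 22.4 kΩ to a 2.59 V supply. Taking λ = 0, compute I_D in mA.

I_D = 0.103 mA

V_GS = V_G = 1.72 V, so V_ov = 1.72 − 1 = 0.72 V.
Assume saturation: I_D = ½ k_n V_ov² = 0.5 × 0.65 × 0.72² = 0.168 mA, giving V_DS = V_DD − I_D R_D = 2.59 − 0.168 × 22.4 = -1.18 V.
But -1.18 V < V_ov = 0.72 V, so the device is actually in triode.
In triode I_D = k_n[V_ov V_DS − ½ V_DS²] and I_D = (V_DD − V_DS)/R_D. Equating: 7.28 V_DS² − 11.48 V_DS + 2.59 = 0, giving V_DS = 0.273 V (the root below V_ov).
I_D = (2.59 − 0.273) / 22.4 = 0.103 mA.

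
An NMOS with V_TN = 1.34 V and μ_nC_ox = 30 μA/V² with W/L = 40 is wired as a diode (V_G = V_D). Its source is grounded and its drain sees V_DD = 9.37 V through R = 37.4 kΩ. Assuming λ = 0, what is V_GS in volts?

V_GS = 1.92 V

With gate tied to drain, V_GS = V_DS ≥ V_GS − V_TN, so the device is in saturation.
k_n = μ_nC_ox · (W/L) = 1.2 mA/V².
KCL at the drain: ½ k_n (V_GS − V_TN)² = (V_DD − V_GS)/R.
Let x = V_GS − 1.34. Then 22.4 x² + x − 8.03 = 0, giving x = 0.576 V (positive root), so V_GS = 1.92 V.
I_D = (V_DD − V_GS)/R = (9.37 − 1.92) / 37.4 = 0.199 mA.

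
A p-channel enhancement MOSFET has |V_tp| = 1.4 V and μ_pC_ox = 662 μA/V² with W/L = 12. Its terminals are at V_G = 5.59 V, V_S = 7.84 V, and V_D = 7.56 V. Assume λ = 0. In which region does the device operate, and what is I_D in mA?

V_SG = V_S − V_G = 7.84 − 5.59 = 2.25 V; V_SD = V_S − V_D = 7.84 − 7.56 = 0.28 V.
k_p = μ_pC_ox · (W/L) = 7.944 mA/V².
V_ov = V_SG − |V_tp| = 2.25 − 1.4 = 0.85 V.
Since V_SD = 0.28 V < V_ov = 0.85 V, the device is in the triode region.
I_D = k_p [V_ov · V_SD − ½ V_SD²] = 7.944 × [0.85 × 0.28 − 0.5 × 0.28²] = 1.58 mA.

Triode; I_D = 1.58 mA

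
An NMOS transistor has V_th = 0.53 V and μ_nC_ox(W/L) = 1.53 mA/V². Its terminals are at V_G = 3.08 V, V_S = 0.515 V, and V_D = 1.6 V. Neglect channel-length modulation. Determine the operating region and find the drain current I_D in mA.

Triode; I_D = 2.48 mA

V_GS = V_G − V_S = 3.08 − 0.515 = 2.56 V; V_DS = V_D − V_S = 1.6 − 0.515 = 1.08 V.
V_ov = V_GS − V_th = 2.56 − 0.53 = 2.04 V.
Since V_DS = 1.08 V < V_ov = 2.04 V, the device is in the triode region.
I_D = k_n [V_ov · V_DS − ½ V_DS²] = 1.53 × [2.04 × 1.08 − 0.5 × 1.08²] = 2.48 mA.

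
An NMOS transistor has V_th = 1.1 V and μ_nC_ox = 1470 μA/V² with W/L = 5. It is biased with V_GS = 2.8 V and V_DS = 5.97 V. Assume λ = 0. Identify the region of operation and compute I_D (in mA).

k_n = μ_nC_ox · (W/L) = 7.35 mA/V².
V_ov = V_GS − V_th = 2.8 − 1.1 = 1.7 V.
Since V_DS = 5.97 V ≥ V_ov = 1.7 V, the device is in saturation.
I_D = ½ k_n V_ov² = 0.5 × 7.35 × 1.7² = 10.6 mA.

Saturation; I_D = 10.6 mA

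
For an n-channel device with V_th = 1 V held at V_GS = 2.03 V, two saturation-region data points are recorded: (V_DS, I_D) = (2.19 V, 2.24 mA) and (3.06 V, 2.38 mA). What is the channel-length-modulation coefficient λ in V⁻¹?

With V_GS fixed, I_D ∝ (1 + λ V_DS) in saturation, so I_D2/I_D1 = (1 + λ V_DS2)/(1 + λ V_DS1).
2.38/2.24 = 1.062 = (1 + 3.06 λ)/(1 + 2.19 λ).
Solving: λ (I_D1 V_DS2 − I_D2 V_DS1) = I_D2 − I_D1, so λ = (2.38 − 2.24) / (2.24 × 3.06 − 2.38 × 2.19) = 0.14 / 1.64 = 0.0853 V⁻¹.

λ = 0.0853 V⁻¹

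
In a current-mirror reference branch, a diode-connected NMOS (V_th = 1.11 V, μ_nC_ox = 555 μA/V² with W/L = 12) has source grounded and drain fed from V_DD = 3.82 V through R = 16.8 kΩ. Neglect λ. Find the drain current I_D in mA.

With gate tied to drain, V_GS = V_DS ≥ V_GS − V_th, so the device is in saturation.
k_n = μ_nC_ox · (W/L) = 6.66 mA/V².
KCL at the drain: ½ k_n (V_GS − V_th)² = (V_DD − V_GS)/R.
Let x = V_GS − 1.11. Then 55.9 x² + x − 2.71 = 0, giving x = 0.211 V (positive root), so V_GS = 1.32 V.
I_D = (V_DD − V_GS)/R = (3.82 − 1.32) / 16.8 = 0.149 mA.

I_D = 0.149 mA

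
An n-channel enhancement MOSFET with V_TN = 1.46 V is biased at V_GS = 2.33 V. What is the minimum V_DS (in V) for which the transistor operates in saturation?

V_DS,sat = 0.870 V

The boundary between triode and saturation is V_DS = V_GS − V_TN = V_ov.
V_ov = 2.33 − 1.46 = 0.87 V.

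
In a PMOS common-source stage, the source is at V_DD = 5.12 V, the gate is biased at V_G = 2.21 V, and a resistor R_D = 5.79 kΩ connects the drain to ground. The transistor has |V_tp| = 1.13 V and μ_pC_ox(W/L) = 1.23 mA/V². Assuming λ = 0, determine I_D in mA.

V_SG = V_DD − V_G = 5.12 − 2.21 = 2.91 V, so V_ov = 2.91 − 1.13 = 1.78 V.
Assume saturation: I_D = ½ k_p V_ov² = 0.5 × 1.23 × 1.78² = 1.95 mA, giving V_SD = V_DD − I_D R_D = 5.12 − 1.95 × 5.79 = -6.16 V.
But -6.16 V < V_ov = 1.78 V, so the device is actually in triode.
In triode I_D = k_p[V_ov V_SD − ½ V_SD²] and I_D = (V_DD − V_SD)/R_D. Equating: 3.56 V_SD² − 13.68 V_SD + 5.12 = 0, giving V_SD = 0.42 V (the root below V_ov).
I_D = (5.12 − 0.42) / 5.79 = 0.812 mA.

I_D = 0.812 mA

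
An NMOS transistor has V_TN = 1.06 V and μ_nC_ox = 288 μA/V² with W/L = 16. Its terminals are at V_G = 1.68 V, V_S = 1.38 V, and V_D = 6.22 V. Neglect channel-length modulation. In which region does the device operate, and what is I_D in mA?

V_GS = V_G − V_S = 1.68 − 1.38 = 0.3 V; V_DS = V_D − V_S = 6.22 − 1.38 = 4.84 V.
V_GS = 0.3 V < V_TN = 1.06 V, so the transistor is in cutoff.

Cutoff; I_D = 0 mA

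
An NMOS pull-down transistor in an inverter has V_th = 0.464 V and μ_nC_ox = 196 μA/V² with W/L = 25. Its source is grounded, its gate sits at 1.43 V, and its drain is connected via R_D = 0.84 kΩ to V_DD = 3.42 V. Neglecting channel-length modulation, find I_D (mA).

I_D = 2.29 mA

V_GS = V_G = 1.43 V, so V_ov = 1.43 − 0.464 = 0.966 V.
k_n = μ_nC_ox · (W/L) = 4.9 mA/V².
Assume saturation: I_D = ½ k_n V_ov² = 0.5 × 4.9 × 0.966² = 2.29 mA, giving V_DS = V_DD − I_D R_D = 3.42 − 2.29 × 0.84 = 1.5 V.
V_DS = 1.5 V ≥ V_ov = 0.966 V, confirming saturation.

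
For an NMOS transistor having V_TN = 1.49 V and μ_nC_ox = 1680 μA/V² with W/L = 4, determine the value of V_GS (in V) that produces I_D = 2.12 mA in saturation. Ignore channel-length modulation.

V_GS = 2.28 V

k_n = μ_nC_ox · (W/L) = 6.72 mA/V².
In saturation I_D = ½ k_n (V_GS − V_TN)², so V_GS − V_TN = √(2 I_D / k_n) = √(2 × 2.12 / 6.72) = 0.794 V.
V_GS = 1.49 + 0.794 = 2.28 V.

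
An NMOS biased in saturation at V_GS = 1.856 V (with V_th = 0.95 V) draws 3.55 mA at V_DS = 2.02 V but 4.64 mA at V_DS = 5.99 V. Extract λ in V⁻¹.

With V_GS fixed, I_D ∝ (1 + λ V_DS) in saturation, so I_D2/I_D1 = (1 + λ V_DS2)/(1 + λ V_DS1).
4.64/3.55 = 1.307 = (1 + 5.99 λ)/(1 + 2.02 λ).
Solving: λ (I_D1 V_DS2 − I_D2 V_DS1) = I_D2 − I_D1, so λ = (4.64 − 3.55) / (3.55 × 5.99 − 4.64 × 2.02) = 1.09 / 11.9 = 0.0917 V⁻¹.

λ = 0.0917 V⁻¹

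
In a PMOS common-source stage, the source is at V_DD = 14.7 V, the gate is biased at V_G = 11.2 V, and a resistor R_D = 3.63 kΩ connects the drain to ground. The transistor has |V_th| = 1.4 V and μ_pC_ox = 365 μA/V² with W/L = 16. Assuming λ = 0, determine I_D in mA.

I_D = 3.95 mA

V_SG = V_DD − V_G = 14.7 − 11.2 = 3.5 V, so V_ov = 3.5 − 1.4 = 2.1 V.
k_p = μ_pC_ox · (W/L) = 5.84 mA/V².
Assume saturation: I_D = ½ k_p V_ov² = 0.5 × 5.84 × 2.1² = 12.9 mA, giving V_SD = V_DD − I_D R_D = 14.7 − 12.9 × 3.63 = -32 V.
But -32 V < V_ov = 2.1 V, so the device is actually in triode.
In triode I_D = k_p[V_ov V_SD − ½ V_SD²] and I_D = (V_DD − V_SD)/R_D. Equating: 10.6 V_SD² − 45.52 V_SD + 14.7 = 0, giving V_SD = 0.352 V (the root below V_ov).
I_D = (14.7 − 0.352) / 3.63 = 3.95 mA.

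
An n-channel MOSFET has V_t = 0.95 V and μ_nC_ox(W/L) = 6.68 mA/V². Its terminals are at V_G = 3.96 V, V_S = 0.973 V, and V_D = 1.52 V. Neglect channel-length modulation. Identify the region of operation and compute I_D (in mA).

Triode; I_D = 6.44 mA

V_GS = V_G − V_S = 3.96 − 0.973 = 2.99 V; V_DS = V_D − V_S = 1.52 − 0.973 = 0.547 V.
V_ov = V_GS − V_t = 2.99 − 0.95 = 2.04 V.
Since V_DS = 0.547 V < V_ov = 2.04 V, the device is in the triode region.
I_D = k_n [V_ov · V_DS − ½ V_DS²] = 6.68 × [2.04 × 0.547 − 0.5 × 0.547²] = 6.44 mA.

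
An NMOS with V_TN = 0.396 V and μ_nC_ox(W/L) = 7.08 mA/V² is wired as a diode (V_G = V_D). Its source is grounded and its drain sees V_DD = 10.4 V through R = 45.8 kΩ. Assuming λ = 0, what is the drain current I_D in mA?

I_D = 0.213 mA

With gate tied to drain, V_GS = V_DS ≥ V_GS − V_TN, so the device is in saturation.
KCL at the drain: ½ k_n (V_GS − V_TN)² = (V_DD − V_GS)/R.
Let x = V_GS − 0.396. Then 162 x² + x − 10 = 0, giving x = 0.245 V (positive root), so V_GS = 0.641 V.
I_D = (V_DD − V_GS)/R = (10.4 − 0.641) / 45.8 = 0.213 mA.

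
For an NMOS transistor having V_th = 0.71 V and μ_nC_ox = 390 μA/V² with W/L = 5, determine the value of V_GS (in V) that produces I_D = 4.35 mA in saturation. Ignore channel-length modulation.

V_GS = 2.82 V

k_n = μ_nC_ox · (W/L) = 1.95 mA/V².
In saturation I_D = ½ k_n (V_GS − V_th)², so V_GS − V_th = √(2 I_D / k_n) = √(2 × 4.35 / 1.95) = 2.11 V.
V_GS = 0.71 + 2.11 = 2.82 V.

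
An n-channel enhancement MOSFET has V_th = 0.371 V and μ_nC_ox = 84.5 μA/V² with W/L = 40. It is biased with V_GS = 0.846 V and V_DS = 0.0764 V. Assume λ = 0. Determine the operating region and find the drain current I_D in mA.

Triode; I_D = 0.113 mA

k_n = μ_nC_ox · (W/L) = 3.38 mA/V².
V_ov = V_GS − V_th = 0.846 − 0.371 = 0.475 V.
Since V_DS = 0.0764 V < V_ov = 0.475 V, the device is in the triode region.
I_D = k_n [V_ov · V_DS − ½ V_DS²] = 3.38 × [0.475 × 0.0764 − 0.5 × 0.0764²] = 0.113 mA.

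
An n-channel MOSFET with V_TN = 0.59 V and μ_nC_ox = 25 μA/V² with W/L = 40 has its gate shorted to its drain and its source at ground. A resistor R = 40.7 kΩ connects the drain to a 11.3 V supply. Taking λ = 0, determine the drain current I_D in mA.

With gate tied to drain, V_GS = V_DS ≥ V_GS − V_TN, so the device is in saturation.
k_n = μ_nC_ox · (W/L) = 1 mA/V².
KCL at the drain: ½ k_n (V_GS − V_TN)² = (V_DD − V_GS)/R.
Let x = V_GS − 0.59. Then 20.4 x² + x − 10.71 = 0, giving x = 0.701 V (positive root), so V_GS = 1.29 V.
I_D = (V_DD − V_GS)/R = (11.3 − 1.29) / 40.7 = 0.246 mA.

I_D = 0.246 mA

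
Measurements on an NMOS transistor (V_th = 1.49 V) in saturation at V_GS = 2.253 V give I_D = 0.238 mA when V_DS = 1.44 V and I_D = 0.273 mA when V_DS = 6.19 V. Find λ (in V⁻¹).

λ = 0.0324 V⁻¹

With V_GS fixed, I_D ∝ (1 + λ V_DS) in saturation, so I_D2/I_D1 = (1 + λ V_DS2)/(1 + λ V_DS1).
0.273/0.238 = 1.147 = (1 + 6.19 λ)/(1 + 1.44 λ).
Solving: λ (I_D1 V_DS2 − I_D2 V_DS1) = I_D2 − I_D1, so λ = (0.273 − 0.238) / (0.238 × 6.19 − 0.273 × 1.44) = 0.035 / 1.08 = 0.0324 V⁻¹.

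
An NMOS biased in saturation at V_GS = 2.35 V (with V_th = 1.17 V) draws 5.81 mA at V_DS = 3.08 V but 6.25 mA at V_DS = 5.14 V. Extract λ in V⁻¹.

With V_GS fixed, I_D ∝ (1 + λ V_DS) in saturation, so I_D2/I_D1 = (1 + λ V_DS2)/(1 + λ V_DS1).
6.25/5.81 = 1.076 = (1 + 5.14 λ)/(1 + 3.08 λ).
Solving: λ (I_D1 V_DS2 − I_D2 V_DS1) = I_D2 − I_D1, so λ = (6.25 − 5.81) / (5.81 × 5.14 − 6.25 × 3.08) = 0.44 / 10.6 = 0.0415 V⁻¹.

λ = 0.0415 V⁻¹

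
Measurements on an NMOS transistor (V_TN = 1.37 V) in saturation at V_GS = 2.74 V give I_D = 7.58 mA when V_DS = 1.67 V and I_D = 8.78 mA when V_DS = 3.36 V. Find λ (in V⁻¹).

λ = 0.111 V⁻¹

With V_GS fixed, I_D ∝ (1 + λ V_DS) in saturation, so I_D2/I_D1 = (1 + λ V_DS2)/(1 + λ V_DS1).
8.78/7.58 = 1.158 = (1 + 3.36 λ)/(1 + 1.67 λ).
Solving: λ (I_D1 V_DS2 − I_D2 V_DS1) = I_D2 − I_D1, so λ = (8.78 − 7.58) / (7.58 × 3.36 − 8.78 × 1.67) = 1.2 / 10.8 = 0.111 V⁻¹.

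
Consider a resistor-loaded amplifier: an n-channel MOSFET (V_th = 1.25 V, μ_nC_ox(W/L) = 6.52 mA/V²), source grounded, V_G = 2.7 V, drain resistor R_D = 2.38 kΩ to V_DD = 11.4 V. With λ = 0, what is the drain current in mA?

V_GS = V_G = 2.7 V, so V_ov = 2.7 − 1.25 = 1.45 V.
Assume saturation: I_D = ½ k_n V_ov² = 0.5 × 6.52 × 1.45² = 6.85 mA, giving V_DS = V_DD − I_D R_D = 11.4 − 6.85 × 2.38 = -4.91 V.
But -4.91 V < V_ov = 1.45 V, so the device is actually in triode.
In triode I_D = k_n[V_ov V_DS − ½ V_DS²] and I_D = (V_DD − V_DS)/R_D. Equating: 7.76 V_DS² − 23.5 V_DS + 11.4 = 0, giving V_DS = 0.607 V (the root below V_ov).
I_D = (11.4 − 0.607) / 2.38 = 4.54 mA.

I_D = 4.54 mA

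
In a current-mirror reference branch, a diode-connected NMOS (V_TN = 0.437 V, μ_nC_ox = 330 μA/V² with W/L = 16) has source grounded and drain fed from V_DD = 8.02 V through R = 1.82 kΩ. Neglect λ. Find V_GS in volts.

V_GS = 1.59 V

With gate tied to drain, V_GS = V_DS ≥ V_GS − V_TN, so the device is in saturation.
k_n = μ_nC_ox · (W/L) = 5.28 mA/V².
KCL at the drain: ½ k_n (V_GS − V_TN)² = (V_DD − V_GS)/R.
Let x = V_GS − 0.437. Then 4.8 x² + x − 7.583 = 0, giving x = 1.16 V (positive root), so V_GS = 1.59 V.
I_D = (V_DD − V_GS)/R = (8.02 − 1.59) / 1.82 = 3.53 mA.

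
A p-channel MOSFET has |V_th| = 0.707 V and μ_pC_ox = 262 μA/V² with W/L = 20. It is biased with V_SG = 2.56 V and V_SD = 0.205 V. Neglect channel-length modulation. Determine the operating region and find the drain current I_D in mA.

k_p = μ_pC_ox · (W/L) = 5.24 mA/V².
V_ov = V_SG − |V_th| = 2.56 − 0.707 = 1.85 V.
Since V_SD = 0.205 V < V_ov = 1.85 V, the device is in the triode region.
I_D = k_p [V_ov · V_SD − ½ V_SD²] = 5.24 × [1.85 × 0.205 − 0.5 × 0.205²] = 1.88 mA.

Triode; I_D = 1.88 mA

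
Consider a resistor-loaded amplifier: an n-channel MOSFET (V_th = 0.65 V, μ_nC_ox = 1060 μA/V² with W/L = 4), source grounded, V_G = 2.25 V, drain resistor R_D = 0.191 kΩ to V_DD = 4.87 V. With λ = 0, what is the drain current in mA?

V_GS = V_G = 2.25 V, so V_ov = 2.25 − 0.65 = 1.6 V.
k_n = μ_nC_ox · (W/L) = 4.24 mA/V².
Assume saturation: I_D = ½ k_n V_ov² = 0.5 × 4.24 × 1.6² = 5.43 mA, giving V_DS = V_DD − I_D R_D = 4.87 − 5.43 × 0.191 = 3.83 V.
V_DS = 3.83 V ≥ V_ov = 1.6 V, confirming saturation.

I_D = 5.43 mA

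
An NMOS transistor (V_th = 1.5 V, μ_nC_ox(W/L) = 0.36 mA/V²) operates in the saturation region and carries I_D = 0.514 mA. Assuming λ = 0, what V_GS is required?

V_GS = 3.19 V

In saturation I_D = ½ k_n (V_GS − V_th)², so V_GS − V_th = √(2 I_D / k_n) = √(2 × 0.514 / 0.36) = 1.69 V.
V_GS = 1.5 + 1.69 = 3.19 V.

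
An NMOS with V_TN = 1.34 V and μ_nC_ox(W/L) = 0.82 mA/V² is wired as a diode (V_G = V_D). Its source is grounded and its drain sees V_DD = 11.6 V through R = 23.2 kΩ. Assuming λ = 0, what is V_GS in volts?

V_GS = 2.33 V

With gate tied to drain, V_GS = V_DS ≥ V_GS − V_TN, so the device is in saturation.
KCL at the drain: ½ k_n (V_GS − V_TN)² = (V_DD − V_GS)/R.
Let x = V_GS − 1.34. Then 9.51 x² + x − 10.26 = 0, giving x = 0.987 V (positive root), so V_GS = 2.33 V.
I_D = (V_DD − V_GS)/R = (11.6 − 2.33) / 23.2 = 0.4 mA.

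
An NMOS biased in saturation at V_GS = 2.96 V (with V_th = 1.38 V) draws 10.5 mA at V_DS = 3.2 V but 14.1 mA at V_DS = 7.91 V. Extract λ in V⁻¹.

λ = 0.0949 V⁻¹

With V_GS fixed, I_D ∝ (1 + λ V_DS) in saturation, so I_D2/I_D1 = (1 + λ V_DS2)/(1 + λ V_DS1).
14.1/10.5 = 1.343 = (1 + 7.91 λ)/(1 + 3.2 λ).
Solving: λ (I_D1 V_DS2 − I_D2 V_DS1) = I_D2 − I_D1, so λ = (14.1 − 10.5) / (10.5 × 7.91 − 14.1 × 3.2) = 3.6 / 37.9 = 0.0949 V⁻¹.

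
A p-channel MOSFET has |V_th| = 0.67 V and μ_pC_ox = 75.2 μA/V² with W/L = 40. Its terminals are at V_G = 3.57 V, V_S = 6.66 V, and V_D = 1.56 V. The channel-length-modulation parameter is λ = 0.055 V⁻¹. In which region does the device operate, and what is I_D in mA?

V_SG = V_S − V_G = 6.66 − 3.57 = 3.09 V; V_SD = V_S − V_D = 6.66 − 1.56 = 5.1 V.
k_p = μ_pC_ox · (W/L) = 3.008 mA/V².
V_ov = V_SG − |V_th| = 3.09 − 0.67 = 2.42 V.
Since V_SD = 5.1 V ≥ V_ov = 2.42 V, the device is in saturation.
I_D = ½ k_p V_ov² (1 + λ V_SD) = 0.5 × 3.008 × 2.42² × (1 + 0.055 × 5.1) = 11.3 mA.

Saturation; I_D = 11.3 mA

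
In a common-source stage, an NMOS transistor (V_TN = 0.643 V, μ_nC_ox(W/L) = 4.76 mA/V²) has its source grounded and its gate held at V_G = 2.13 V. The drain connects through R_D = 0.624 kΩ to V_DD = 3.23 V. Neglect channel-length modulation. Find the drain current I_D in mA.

V_GS = V_G = 2.13 V, so V_ov = 2.13 − 0.643 = 1.49 V.
Assume saturation: I_D = ½ k_n V_ov² = 0.5 × 4.76 × 1.49² = 5.26 mA, giving V_DS = V_DD − I_D R_D = 3.23 − 5.26 × 0.624 = -0.0539 V.
But -0.0539 V < V_ov = 1.49 V, so the device is actually in triode.
In triode I_D = k_n[V_ov V_DS − ½ V_DS²] and I_D = (V_DD − V_DS)/R_D. Equating: 1.49 V_DS² − 5.417 V_DS + 3.23 = 0, giving V_DS = 0.751 V (the root below V_ov).
I_D = (3.23 − 0.751) / 0.624 = 3.97 mA.

I_D = 3.97 mA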